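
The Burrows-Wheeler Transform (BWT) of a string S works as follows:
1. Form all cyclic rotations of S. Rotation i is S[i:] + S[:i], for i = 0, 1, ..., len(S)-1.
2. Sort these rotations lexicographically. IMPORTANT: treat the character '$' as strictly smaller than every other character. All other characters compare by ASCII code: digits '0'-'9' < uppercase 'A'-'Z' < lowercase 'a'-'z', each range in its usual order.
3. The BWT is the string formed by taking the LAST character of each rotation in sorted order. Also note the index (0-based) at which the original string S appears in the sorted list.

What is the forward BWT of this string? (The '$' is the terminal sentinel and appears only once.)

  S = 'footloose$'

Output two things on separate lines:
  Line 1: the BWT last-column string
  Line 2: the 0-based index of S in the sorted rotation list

All 10 rotations (rotation i = S[i:]+S[:i]):
  rot[0] = footloose$
  rot[1] = ootloose$f
  rot[2] = otloose$fo
  rot[3] = tloose$foo
  rot[4] = loose$foot
  rot[5] = oose$footl
  rot[6] = ose$footlo
  rot[7] = se$footloo
  rot[8] = e$footloos
  rot[9] = $footloose
Sorted (with $ < everything):
  sorted[0] = $footloose  (last char: 'e')
  sorted[1] = e$footloos  (last char: 's')
  sorted[2] = footloose$  (last char: '$')
  sorted[3] = loose$foot  (last char: 't')
  sorted[4] = oose$footl  (last char: 'l')
  sorted[5] = ootloose$f  (last char: 'f')
  sorted[6] = ose$footlo  (last char: 'o')
  sorted[7] = otloose$fo  (last char: 'o')
  sorted[8] = se$footloo  (last char: 'o')
  sorted[9] = tloose$foo  (last char: 'o')
Last column: es$tlfoooo
Original string S is at sorted index 2

Answer: es$tlfoooo
2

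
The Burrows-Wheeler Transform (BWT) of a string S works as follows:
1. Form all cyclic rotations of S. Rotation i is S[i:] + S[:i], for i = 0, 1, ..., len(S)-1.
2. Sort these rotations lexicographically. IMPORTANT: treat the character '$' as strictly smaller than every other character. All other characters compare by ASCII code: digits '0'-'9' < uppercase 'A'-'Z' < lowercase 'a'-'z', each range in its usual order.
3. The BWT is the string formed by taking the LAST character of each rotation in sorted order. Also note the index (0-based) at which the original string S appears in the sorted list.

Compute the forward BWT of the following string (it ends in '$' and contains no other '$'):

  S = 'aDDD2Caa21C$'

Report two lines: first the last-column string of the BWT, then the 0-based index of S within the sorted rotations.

All 12 rotations (rotation i = S[i:]+S[:i]):
  rot[0] = aDDD2Caa21C$
  rot[1] = DDD2Caa21C$a
  rot[2] = DD2Caa21C$aD
  rot[3] = D2Caa21C$aDD
  rot[4] = 2Caa21C$aDDD
  rot[5] = Caa21C$aDDD2
  rot[6] = aa21C$aDDD2C
  rot[7] = a21C$aDDD2Ca
  rot[8] = 21C$aDDD2Caa
  rot[9] = 1C$aDDD2Caa2
  rot[10] = C$aDDD2Caa21
  rot[11] = $aDDD2Caa21C
Sorted (with $ < everything):
  sorted[0] = $aDDD2Caa21C  (last char: 'C')
  sorted[1] = 1C$aDDD2Caa2  (last char: '2')
  sorted[2] = 21C$aDDD2Caa  (last char: 'a')
  sorted[3] = 2Caa21C$aDDD  (last char: 'D')
  sorted[4] = C$aDDD2Caa21  (last char: '1')
  sorted[5] = Caa21C$aDDD2  (last char: '2')
  sorted[6] = D2Caa21C$aDD  (last char: 'D')
  sorted[7] = DD2Caa21C$aD  (last char: 'D')
  sorted[8] = DDD2Caa21C$a  (last char: 'a')
  sorted[9] = a21C$aDDD2Ca  (last char: 'a')
  sorted[10] = aDDD2Caa21C$  (last char: '$')
  sorted[11] = aa21C$aDDD2C  (last char: 'C')
Last column: C2aD12DDaa$C
Original string S is at sorted index 10

Answer: C2aD12DDaa$C
10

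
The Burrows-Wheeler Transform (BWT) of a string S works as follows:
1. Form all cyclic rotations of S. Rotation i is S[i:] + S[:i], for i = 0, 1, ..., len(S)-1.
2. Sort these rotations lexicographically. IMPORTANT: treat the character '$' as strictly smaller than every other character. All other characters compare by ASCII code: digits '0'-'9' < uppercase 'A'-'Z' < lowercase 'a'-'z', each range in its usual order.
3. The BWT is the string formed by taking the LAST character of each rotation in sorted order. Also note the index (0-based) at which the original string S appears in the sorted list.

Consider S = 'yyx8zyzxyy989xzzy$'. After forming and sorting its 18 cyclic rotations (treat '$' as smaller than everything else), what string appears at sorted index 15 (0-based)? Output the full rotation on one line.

Answer: zy$yyx8zyzxyy989xz

Derivation:
All 18 rotations (rotation i = S[i:]+S[:i]):
  rot[0] = yyx8zyzxyy989xzzy$
  rot[1] = yx8zyzxyy989xzzy$y
  rot[2] = x8zyzxyy989xzzy$yy
  rot[3] = 8zyzxyy989xzzy$yyx
  rot[4] = zyzxyy989xzzy$yyx8
  rot[5] = yzxyy989xzzy$yyx8z
  rot[6] = zxyy989xzzy$yyx8zy
  rot[7] = xyy989xzzy$yyx8zyz
  rot[8] = yy989xzzy$yyx8zyzx
  rot[9] = y989xzzy$yyx8zyzxy
  rot[10] = 989xzzy$yyx8zyzxyy
  rot[11] = 89xzzy$yyx8zyzxyy9
  rot[12] = 9xzzy$yyx8zyzxyy98
  rot[13] = xzzy$yyx8zyzxyy989
  rot[14] = zzy$yyx8zyzxyy989x
  rot[15] = zy$yyx8zyzxyy989xz
  rot[16] = y$yyx8zyzxyy989xzz
  rot[17] = $yyx8zyzxyy989xzzy
Sorted (with $ < everything):
  sorted[0] = $yyx8zyzxyy989xzzy
  sorted[1] = 89xzzy$yyx8zyzxyy9
  sorted[2] = 8zyzxyy989xzzy$yyx
  sorted[3] = 989xzzy$yyx8zyzxyy
  sorted[4] = 9xzzy$yyx8zyzxyy98
  sorted[5] = x8zyzxyy989xzzy$yy
  sorted[6] = xyy989xzzy$yyx8zyz
  sorted[7] = xzzy$yyx8zyzxyy989
  sorted[8] = y$yyx8zyzxyy989xzz
  sorted[9] = y989xzzy$yyx8zyzxy
  sorted[10] = yx8zyzxyy989xzzy$y
  sorted[11] = yy989xzzy$yyx8zyzx
  sorted[12] = yyx8zyzxyy989xzzy$
  sorted[13] = yzxyy989xzzy$yyx8z
  sorted[14] = zxyy989xzzy$yyx8zy
  sorted[15] = zy$yyx8zyzxyy989xz
  sorted[16] = zyzxyy989xzzy$yyx8
  sorted[17] = zzy$yyx8zyzxyy989x
sorted[15] = zy$yyx8zyzxyy989xz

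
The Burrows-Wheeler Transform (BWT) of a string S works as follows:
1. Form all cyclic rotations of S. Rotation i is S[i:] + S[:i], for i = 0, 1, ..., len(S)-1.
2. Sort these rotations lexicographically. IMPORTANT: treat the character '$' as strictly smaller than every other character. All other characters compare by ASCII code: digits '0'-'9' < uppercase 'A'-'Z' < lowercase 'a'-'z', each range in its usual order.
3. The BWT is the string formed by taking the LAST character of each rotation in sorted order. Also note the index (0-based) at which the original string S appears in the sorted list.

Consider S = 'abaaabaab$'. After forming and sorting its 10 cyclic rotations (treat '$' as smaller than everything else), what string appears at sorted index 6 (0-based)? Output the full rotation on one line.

Answer: abaab$abaa

Derivation:
All 10 rotations (rotation i = S[i:]+S[:i]):
  rot[0] = abaaabaab$
  rot[1] = baaabaab$a
  rot[2] = aaabaab$ab
  rot[3] = aabaab$aba
  rot[4] = abaab$abaa
  rot[5] = baab$abaaa
  rot[6] = aab$abaaab
  rot[7] = ab$abaaaba
  rot[8] = b$abaaabaa
  rot[9] = $abaaabaab
Sorted (with $ < everything):
  sorted[0] = $abaaabaab
  sorted[1] = aaabaab$ab
  sorted[2] = aab$abaaab
  sorted[3] = aabaab$aba
  sorted[4] = ab$abaaaba
  sorted[5] = abaaabaab$
  sorted[6] = abaab$abaa
  sorted[7] = b$abaaabaa
  sorted[8] = baaabaab$a
  sorted[9] = baab$abaaa
sorted[6] = abaab$abaa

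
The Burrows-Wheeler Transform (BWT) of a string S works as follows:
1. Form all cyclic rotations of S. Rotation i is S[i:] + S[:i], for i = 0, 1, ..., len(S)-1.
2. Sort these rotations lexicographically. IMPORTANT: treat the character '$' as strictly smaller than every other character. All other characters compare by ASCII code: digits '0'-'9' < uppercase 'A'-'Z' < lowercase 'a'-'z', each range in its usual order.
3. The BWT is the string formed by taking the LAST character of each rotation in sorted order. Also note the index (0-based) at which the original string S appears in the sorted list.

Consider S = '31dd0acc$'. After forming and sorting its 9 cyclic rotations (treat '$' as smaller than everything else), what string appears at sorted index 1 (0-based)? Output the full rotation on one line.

Answer: 0acc$31dd

Derivation:
All 9 rotations (rotation i = S[i:]+S[:i]):
  rot[0] = 31dd0acc$
  rot[1] = 1dd0acc$3
  rot[2] = dd0acc$31
  rot[3] = d0acc$31d
  rot[4] = 0acc$31dd
  rot[5] = acc$31dd0
  rot[6] = cc$31dd0a
  rot[7] = c$31dd0ac
  rot[8] = $31dd0acc
Sorted (with $ < everything):
  sorted[0] = $31dd0acc
  sorted[1] = 0acc$31dd
  sorted[2] = 1dd0acc$3
  sorted[3] = 31dd0acc$
  sorted[4] = acc$31dd0
  sorted[5] = c$31dd0ac
  sorted[6] = cc$31dd0a
  sorted[7] = d0acc$31d
  sorted[8] = dd0acc$31
sorted[1] = 0acc$31dd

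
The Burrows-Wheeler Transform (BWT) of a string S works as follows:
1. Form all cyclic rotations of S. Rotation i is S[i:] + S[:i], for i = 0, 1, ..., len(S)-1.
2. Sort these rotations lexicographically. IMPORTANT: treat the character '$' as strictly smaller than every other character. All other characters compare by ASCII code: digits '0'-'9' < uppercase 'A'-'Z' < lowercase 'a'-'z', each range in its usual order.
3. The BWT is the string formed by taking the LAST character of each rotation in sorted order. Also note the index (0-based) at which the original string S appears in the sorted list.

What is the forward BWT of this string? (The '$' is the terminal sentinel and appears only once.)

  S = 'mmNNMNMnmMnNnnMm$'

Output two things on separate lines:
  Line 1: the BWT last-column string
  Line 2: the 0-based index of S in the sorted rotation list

All 17 rotations (rotation i = S[i:]+S[:i]):
  rot[0] = mmNNMNMnmMnNnnMm$
  rot[1] = mNNMNMnmMnNnnMm$m
  rot[2] = NNMNMnmMnNnnMm$mm
  rot[3] = NMNMnmMnNnnMm$mmN
  rot[4] = MNMnmMnNnnMm$mmNN
  rot[5] = NMnmMnNnnMm$mmNNM
  rot[6] = MnmMnNnnMm$mmNNMN
  rot[7] = nmMnNnnMm$mmNNMNM
  rot[8] = mMnNnnMm$mmNNMNMn
  rot[9] = MnNnnMm$mmNNMNMnm
  rot[10] = nNnnMm$mmNNMNMnmM
  rot[11] = NnnMm$mmNNMNMnmMn
  rot[12] = nnMm$mmNNMNMnmMnN
  rot[13] = nMm$mmNNMNMnmMnNn
  rot[14] = Mm$mmNNMNMnmMnNnn
  rot[15] = m$mmNNMNMnmMnNnnM
  rot[16] = $mmNNMNMnmMnNnnMm
Sorted (with $ < everything):
  sorted[0] = $mmNNMNMnmMnNnnMm  (last char: 'm')
  sorted[1] = MNMnmMnNnnMm$mmNN  (last char: 'N')
  sorted[2] = Mm$mmNNMNMnmMnNnn  (last char: 'n')
  sorted[3] = MnNnnMm$mmNNMNMnm  (last char: 'm')
  sorted[4] = MnmMnNnnMm$mmNNMN  (last char: 'N')
  sorted[5] = NMNMnmMnNnnMm$mmN  (last char: 'N')
  sorted[6] = NMnmMnNnnMm$mmNNM  (last char: 'M')
  sorted[7] = NNMNMnmMnNnnMm$mm  (last char: 'm')
  sorted[8] = NnnMm$mmNNMNMnmMn  (last char: 'n')
  sorted[9] = m$mmNNMNMnmMnNnnM  (last char: 'M')
  sorted[10] = mMnNnnMm$mmNNMNMn  (last char: 'n')
  sorted[11] = mNNMNMnmMnNnnMm$m  (last char: 'm')
  sorted[12] = mmNNMNMnmMnNnnMm$  (last char: '$')
  sorted[13] = nMm$mmNNMNMnmMnNn  (last char: 'n')
  sorted[14] = nNnnMm$mmNNMNMnmM  (last char: 'M')
  sorted[15] = nmMnNnnMm$mmNNMNM  (last char: 'M')
  sorted[16] = nnMm$mmNNMNMnmMnN  (last char: 'N')
Last column: mNnmNNMmnMnm$nMMN
Original string S is at sorted index 12

Answer: mNnmNNMmnMnm$nMMN
12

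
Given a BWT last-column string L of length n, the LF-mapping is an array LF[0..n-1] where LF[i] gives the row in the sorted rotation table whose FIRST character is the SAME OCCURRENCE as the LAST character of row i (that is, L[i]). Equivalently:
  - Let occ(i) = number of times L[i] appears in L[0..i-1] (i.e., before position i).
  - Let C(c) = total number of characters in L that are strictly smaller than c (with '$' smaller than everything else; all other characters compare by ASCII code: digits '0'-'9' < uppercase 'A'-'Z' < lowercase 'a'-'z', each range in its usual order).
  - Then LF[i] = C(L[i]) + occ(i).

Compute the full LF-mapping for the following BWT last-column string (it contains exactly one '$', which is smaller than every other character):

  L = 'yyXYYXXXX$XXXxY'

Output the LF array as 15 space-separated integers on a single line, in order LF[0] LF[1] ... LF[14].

Char counts: '$':1, 'X':8, 'Y':3, 'x':1, 'y':2
C (first-col start): C('$')=0, C('X')=1, C('Y')=9, C('x')=12, C('y')=13
L[0]='y': occ=0, LF[0]=C('y')+0=13+0=13
L[1]='y': occ=1, LF[1]=C('y')+1=13+1=14
L[2]='X': occ=0, LF[2]=C('X')+0=1+0=1
L[3]='Y': occ=0, LF[3]=C('Y')+0=9+0=9
L[4]='Y': occ=1, LF[4]=C('Y')+1=9+1=10
L[5]='X': occ=1, LF[5]=C('X')+1=1+1=2
L[6]='X': occ=2, LF[6]=C('X')+2=1+2=3
L[7]='X': occ=3, LF[7]=C('X')+3=1+3=4
L[8]='X': occ=4, LF[8]=C('X')+4=1+4=5
L[9]='$': occ=0, LF[9]=C('$')+0=0+0=0
L[10]='X': occ=5, LF[10]=C('X')+5=1+5=6
L[11]='X': occ=6, LF[11]=C('X')+6=1+6=7
L[12]='X': occ=7, LF[12]=C('X')+7=1+7=8
L[13]='x': occ=0, LF[13]=C('x')+0=12+0=12
L[14]='Y': occ=2, LF[14]=C('Y')+2=9+2=11

Answer: 13 14 1 9 10 2 3 4 5 0 6 7 8 12 11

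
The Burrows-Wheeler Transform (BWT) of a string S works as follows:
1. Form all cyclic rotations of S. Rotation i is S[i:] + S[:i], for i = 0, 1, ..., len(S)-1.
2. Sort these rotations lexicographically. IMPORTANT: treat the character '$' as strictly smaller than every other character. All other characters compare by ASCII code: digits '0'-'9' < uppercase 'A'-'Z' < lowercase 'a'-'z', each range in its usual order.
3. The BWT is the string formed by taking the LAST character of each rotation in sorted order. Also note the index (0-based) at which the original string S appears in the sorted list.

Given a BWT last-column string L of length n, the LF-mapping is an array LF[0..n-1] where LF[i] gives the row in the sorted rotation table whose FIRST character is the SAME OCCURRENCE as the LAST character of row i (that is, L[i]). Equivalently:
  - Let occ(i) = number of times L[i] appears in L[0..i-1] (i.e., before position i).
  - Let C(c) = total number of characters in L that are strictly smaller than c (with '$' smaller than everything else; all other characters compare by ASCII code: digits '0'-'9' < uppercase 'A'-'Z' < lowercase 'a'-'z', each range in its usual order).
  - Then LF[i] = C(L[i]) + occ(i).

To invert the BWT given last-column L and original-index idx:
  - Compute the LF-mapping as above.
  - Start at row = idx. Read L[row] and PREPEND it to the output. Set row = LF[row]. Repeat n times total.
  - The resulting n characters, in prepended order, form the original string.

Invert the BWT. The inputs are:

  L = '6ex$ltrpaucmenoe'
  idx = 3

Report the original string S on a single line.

LF mapping: 1 4 15 0 7 13 12 11 2 14 3 8 5 9 10 6
Walk LF starting at row 3, prepending L[row]:
  step 1: row=3, L[3]='$', prepend. Next row=LF[3]=0
  step 2: row=0, L[0]='6', prepend. Next row=LF[0]=1
  step 3: row=1, L[1]='e', prepend. Next row=LF[1]=4
  step 4: row=4, L[4]='l', prepend. Next row=LF[4]=7
  step 5: row=7, L[7]='p', prepend. Next row=LF[7]=11
  step 6: row=11, L[11]='m', prepend. Next row=LF[11]=8
  step 7: row=8, L[8]='a', prepend. Next row=LF[8]=2
  step 8: row=2, L[2]='x', prepend. Next row=LF[2]=15
  step 9: row=15, L[15]='e', prepend. Next row=LF[15]=6
  step 10: row=6, L[6]='r', prepend. Next row=LF[6]=12
  step 11: row=12, L[12]='e', prepend. Next row=LF[12]=5
  step 12: row=5, L[5]='t', prepend. Next row=LF[5]=13
  step 13: row=13, L[13]='n', prepend. Next row=LF[13]=9
  step 14: row=9, L[9]='u', prepend. Next row=LF[9]=14
  step 15: row=14, L[14]='o', prepend. Next row=LF[14]=10
  step 16: row=10, L[10]='c', prepend. Next row=LF[10]=3
Reversed output: counterexample6$

Answer: counterexample6$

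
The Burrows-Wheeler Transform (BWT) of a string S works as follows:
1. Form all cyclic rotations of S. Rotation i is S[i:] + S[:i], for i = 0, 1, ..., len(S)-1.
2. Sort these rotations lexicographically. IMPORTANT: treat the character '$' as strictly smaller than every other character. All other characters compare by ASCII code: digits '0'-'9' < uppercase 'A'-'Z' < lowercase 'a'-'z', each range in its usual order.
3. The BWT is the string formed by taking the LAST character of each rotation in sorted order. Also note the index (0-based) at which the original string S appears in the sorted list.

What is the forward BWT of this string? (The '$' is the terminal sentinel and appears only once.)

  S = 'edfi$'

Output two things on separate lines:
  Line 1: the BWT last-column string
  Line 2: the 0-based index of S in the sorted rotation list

All 5 rotations (rotation i = S[i:]+S[:i]):
  rot[0] = edfi$
  rot[1] = dfi$e
  rot[2] = fi$ed
  rot[3] = i$edf
  rot[4] = $edfi
Sorted (with $ < everything):
  sorted[0] = $edfi  (last char: 'i')
  sorted[1] = dfi$e  (last char: 'e')
  sorted[2] = edfi$  (last char: '$')
  sorted[3] = fi$ed  (last char: 'd')
  sorted[4] = i$edf  (last char: 'f')
Last column: ie$df
Original string S is at sorted index 2

Answer: ie$df
2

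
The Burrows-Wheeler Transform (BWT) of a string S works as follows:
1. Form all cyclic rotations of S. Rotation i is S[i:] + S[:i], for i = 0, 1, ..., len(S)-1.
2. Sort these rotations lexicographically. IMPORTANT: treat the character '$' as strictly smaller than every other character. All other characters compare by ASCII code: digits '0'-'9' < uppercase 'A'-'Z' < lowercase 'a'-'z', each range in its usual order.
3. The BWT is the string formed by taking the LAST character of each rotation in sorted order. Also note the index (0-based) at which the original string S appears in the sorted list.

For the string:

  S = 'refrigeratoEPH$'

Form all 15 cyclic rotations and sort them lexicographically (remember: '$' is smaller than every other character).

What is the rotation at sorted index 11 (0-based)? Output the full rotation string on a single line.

All 15 rotations (rotation i = S[i:]+S[:i]):
  rot[0] = refrigeratoEPH$
  rot[1] = efrigeratoEPH$r
  rot[2] = frigeratoEPH$re
  rot[3] = rigeratoEPH$ref
  rot[4] = igeratoEPH$refr
  rot[5] = geratoEPH$refri
  rot[6] = eratoEPH$refrig
  rot[7] = ratoEPH$refrige
  rot[8] = atoEPH$refriger
  rot[9] = toEPH$refrigera
  rot[10] = oEPH$refrigerat
  rot[11] = EPH$refrigerato
  rot[12] = PH$refrigeratoE
  rot[13] = H$refrigeratoEP
  rot[14] = $refrigeratoEPH
Sorted (with $ < everything):
  sorted[0] = $refrigeratoEPH
  sorted[1] = EPH$refrigerato
  sorted[2] = H$refrigeratoEP
  sorted[3] = PH$refrigeratoE
  sorted[4] = atoEPH$refriger
  sorted[5] = efrigeratoEPH$r
  sorted[6] = eratoEPH$refrig
  sorted[7] = frigeratoEPH$re
  sorted[8] = geratoEPH$refri
  sorted[9] = igeratoEPH$refr
  sorted[10] = oEPH$refrigerat
  sorted[11] = ratoEPH$refrige
  sorted[12] = refrigeratoEPH$
  sorted[13] = rigeratoEPH$ref
  sorted[14] = toEPH$refrigera
sorted[11] = ratoEPH$refrige

Answer: ratoEPH$refrige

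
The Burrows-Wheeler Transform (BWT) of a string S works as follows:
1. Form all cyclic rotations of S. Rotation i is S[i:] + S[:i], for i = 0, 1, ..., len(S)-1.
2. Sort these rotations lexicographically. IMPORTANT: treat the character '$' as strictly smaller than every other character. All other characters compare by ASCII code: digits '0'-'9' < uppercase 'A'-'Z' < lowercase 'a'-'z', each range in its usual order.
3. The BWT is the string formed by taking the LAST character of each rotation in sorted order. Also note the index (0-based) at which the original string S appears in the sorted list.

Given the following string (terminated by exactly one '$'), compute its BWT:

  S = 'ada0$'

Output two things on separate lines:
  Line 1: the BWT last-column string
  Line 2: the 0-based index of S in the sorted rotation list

Answer: 0ad$a
3

Derivation:
All 5 rotations (rotation i = S[i:]+S[:i]):
  rot[0] = ada0$
  rot[1] = da0$a
  rot[2] = a0$ad
  rot[3] = 0$ada
  rot[4] = $ada0
Sorted (with $ < everything):
  sorted[0] = $ada0  (last char: '0')
  sorted[1] = 0$ada  (last char: 'a')
  sorted[2] = a0$ad  (last char: 'd')
  sorted[3] = ada0$  (last char: '$')
  sorted[4] = da0$a  (last char: 'a')
Last column: 0ad$a
Original string S is at sorted index 3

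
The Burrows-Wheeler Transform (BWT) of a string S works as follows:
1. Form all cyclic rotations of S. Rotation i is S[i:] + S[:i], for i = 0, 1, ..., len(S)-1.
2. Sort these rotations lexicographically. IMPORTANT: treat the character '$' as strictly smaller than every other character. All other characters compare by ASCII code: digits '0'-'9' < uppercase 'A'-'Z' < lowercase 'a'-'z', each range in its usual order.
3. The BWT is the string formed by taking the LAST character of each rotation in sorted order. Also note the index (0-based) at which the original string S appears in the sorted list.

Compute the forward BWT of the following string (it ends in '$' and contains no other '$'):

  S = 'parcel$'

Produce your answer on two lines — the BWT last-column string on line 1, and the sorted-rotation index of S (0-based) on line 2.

Answer: lprce$a
5

Derivation:
All 7 rotations (rotation i = S[i:]+S[:i]):
  rot[0] = parcel$
  rot[1] = arcel$p
  rot[2] = rcel$pa
  rot[3] = cel$par
  rot[4] = el$parc
  rot[5] = l$parce
  rot[6] = $parcel
Sorted (with $ < everything):
  sorted[0] = $parcel  (last char: 'l')
  sorted[1] = arcel$p  (last char: 'p')
  sorted[2] = cel$par  (last char: 'r')
  sorted[3] = el$parc  (last char: 'c')
  sorted[4] = l$parce  (last char: 'e')
  sorted[5] = parcel$  (last char: '$')
  sorted[6] = rcel$pa  (last char: 'a')
Last column: lprce$a
Original string S is at sorted index 5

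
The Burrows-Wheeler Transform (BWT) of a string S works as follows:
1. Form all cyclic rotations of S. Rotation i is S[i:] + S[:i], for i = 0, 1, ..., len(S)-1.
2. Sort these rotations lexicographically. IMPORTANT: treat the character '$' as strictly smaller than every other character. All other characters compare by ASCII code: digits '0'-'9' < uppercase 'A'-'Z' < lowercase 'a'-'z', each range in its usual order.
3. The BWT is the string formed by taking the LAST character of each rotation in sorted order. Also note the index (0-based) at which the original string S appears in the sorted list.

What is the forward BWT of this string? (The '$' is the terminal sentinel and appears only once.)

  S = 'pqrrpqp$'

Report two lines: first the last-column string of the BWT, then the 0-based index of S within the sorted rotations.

All 8 rotations (rotation i = S[i:]+S[:i]):
  rot[0] = pqrrpqp$
  rot[1] = qrrpqp$p
  rot[2] = rrpqp$pq
  rot[3] = rpqp$pqr
  rot[4] = pqp$pqrr
  rot[5] = qp$pqrrp
  rot[6] = p$pqrrpq
  rot[7] = $pqrrpqp
Sorted (with $ < everything):
  sorted[0] = $pqrrpqp  (last char: 'p')
  sorted[1] = p$pqrrpq  (last char: 'q')
  sorted[2] = pqp$pqrr  (last char: 'r')
  sorted[3] = pqrrpqp$  (last char: '$')
  sorted[4] = qp$pqrrp  (last char: 'p')
  sorted[5] = qrrpqp$p  (last char: 'p')
  sorted[6] = rpqp$pqr  (last char: 'r')
  sorted[7] = rrpqp$pq  (last char: 'q')
Last column: pqr$pprq
Original string S is at sorted index 3

Answer: pqr$pprq
3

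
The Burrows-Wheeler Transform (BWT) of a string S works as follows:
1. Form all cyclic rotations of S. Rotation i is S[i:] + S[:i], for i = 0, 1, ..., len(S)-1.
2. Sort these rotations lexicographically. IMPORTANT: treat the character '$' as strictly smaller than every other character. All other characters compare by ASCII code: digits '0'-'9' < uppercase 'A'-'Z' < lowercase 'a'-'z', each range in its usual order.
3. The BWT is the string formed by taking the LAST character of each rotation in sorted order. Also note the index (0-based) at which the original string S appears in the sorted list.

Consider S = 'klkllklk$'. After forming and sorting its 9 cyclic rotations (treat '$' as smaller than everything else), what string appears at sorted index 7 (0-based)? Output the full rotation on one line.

Answer: lkllklk$k

Derivation:
All 9 rotations (rotation i = S[i:]+S[:i]):
  rot[0] = klkllklk$
  rot[1] = lkllklk$k
  rot[2] = kllklk$kl
  rot[3] = llklk$klk
  rot[4] = lklk$klkl
  rot[5] = klk$klkll
  rot[6] = lk$klkllk
  rot[7] = k$klkllkl
  rot[8] = $klkllklk
Sorted (with $ < everything):
  sorted[0] = $klkllklk
  sorted[1] = k$klkllkl
  sorted[2] = klk$klkll
  sorted[3] = klkllklk$
  sorted[4] = kllklk$kl
  sorted[5] = lk$klkllk
  sorted[6] = lklk$klkl
  sorted[7] = lkllklk$k
  sorted[8] = llklk$klk
sorted[7] = lkllklk$k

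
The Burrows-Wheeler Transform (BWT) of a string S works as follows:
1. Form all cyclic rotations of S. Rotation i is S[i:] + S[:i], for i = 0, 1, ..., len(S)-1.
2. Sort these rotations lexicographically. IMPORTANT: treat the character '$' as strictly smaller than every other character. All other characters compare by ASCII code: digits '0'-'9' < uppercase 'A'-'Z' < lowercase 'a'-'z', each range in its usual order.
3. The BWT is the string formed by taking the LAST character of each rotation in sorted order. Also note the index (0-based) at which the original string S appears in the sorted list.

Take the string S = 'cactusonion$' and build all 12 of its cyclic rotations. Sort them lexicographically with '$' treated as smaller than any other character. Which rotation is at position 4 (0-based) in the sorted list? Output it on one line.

Answer: ion$cactuson

Derivation:
All 12 rotations (rotation i = S[i:]+S[:i]):
  rot[0] = cactusonion$
  rot[1] = actusonion$c
  rot[2] = ctusonion$ca
  rot[3] = tusonion$cac
  rot[4] = usonion$cact
  rot[5] = sonion$cactu
  rot[6] = onion$cactus
  rot[7] = nion$cactuso
  rot[8] = ion$cactuson
  rot[9] = on$cactusoni
  rot[10] = n$cactusonio
  rot[11] = $cactusonion
Sorted (with $ < everything):
  sorted[0] = $cactusonion
  sorted[1] = actusonion$c
  sorted[2] = cactusonion$
  sorted[3] = ctusonion$ca
  sorted[4] = ion$cactuson
  sorted[5] = n$cactusonio
  sorted[6] = nion$cactuso
  sorted[7] = on$cactusoni
  sorted[8] = onion$cactus
  sorted[9] = sonion$cactu
  sorted[10] = tusonion$cac
  sorted[11] = usonion$cact
sorted[4] = ion$cactuson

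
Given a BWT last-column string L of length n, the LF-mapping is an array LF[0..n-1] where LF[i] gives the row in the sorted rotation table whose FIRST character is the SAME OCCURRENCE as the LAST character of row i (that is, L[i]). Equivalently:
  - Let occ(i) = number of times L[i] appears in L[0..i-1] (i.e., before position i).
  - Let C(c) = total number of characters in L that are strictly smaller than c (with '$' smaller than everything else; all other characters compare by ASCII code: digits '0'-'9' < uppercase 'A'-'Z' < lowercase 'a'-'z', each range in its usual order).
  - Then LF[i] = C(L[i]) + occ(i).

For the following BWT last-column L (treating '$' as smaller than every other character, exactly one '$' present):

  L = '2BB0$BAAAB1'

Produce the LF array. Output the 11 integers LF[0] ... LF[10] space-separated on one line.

Answer: 3 7 8 1 0 9 4 5 6 10 2

Derivation:
Char counts: '$':1, '0':1, '1':1, '2':1, 'A':3, 'B':4
C (first-col start): C('$')=0, C('0')=1, C('1')=2, C('2')=3, C('A')=4, C('B')=7
L[0]='2': occ=0, LF[0]=C('2')+0=3+0=3
L[1]='B': occ=0, LF[1]=C('B')+0=7+0=7
L[2]='B': occ=1, LF[2]=C('B')+1=7+1=8
L[3]='0': occ=0, LF[3]=C('0')+0=1+0=1
L[4]='$': occ=0, LF[4]=C('$')+0=0+0=0
L[5]='B': occ=2, LF[5]=C('B')+2=7+2=9
L[6]='A': occ=0, LF[6]=C('A')+0=4+0=4
L[7]='A': occ=1, LF[7]=C('A')+1=4+1=5
L[8]='A': occ=2, LF[8]=C('A')+2=4+2=6
L[9]='B': occ=3, LF[9]=C('B')+3=7+3=10
L[10]='1': occ=0, LF[10]=C('1')+0=2+0=2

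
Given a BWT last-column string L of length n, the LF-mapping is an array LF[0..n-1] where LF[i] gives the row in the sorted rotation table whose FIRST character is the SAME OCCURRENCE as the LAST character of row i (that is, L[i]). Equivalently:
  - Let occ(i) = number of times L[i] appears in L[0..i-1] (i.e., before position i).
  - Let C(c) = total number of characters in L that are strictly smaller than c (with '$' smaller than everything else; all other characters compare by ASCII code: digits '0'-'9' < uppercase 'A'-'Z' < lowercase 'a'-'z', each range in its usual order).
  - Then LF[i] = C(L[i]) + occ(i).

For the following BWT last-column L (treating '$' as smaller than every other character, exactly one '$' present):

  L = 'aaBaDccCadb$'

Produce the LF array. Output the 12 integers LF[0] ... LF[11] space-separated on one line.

Answer: 4 5 1 6 3 9 10 2 7 11 8 0

Derivation:
Char counts: '$':1, 'B':1, 'C':1, 'D':1, 'a':4, 'b':1, 'c':2, 'd':1
C (first-col start): C('$')=0, C('B')=1, C('C')=2, C('D')=3, C('a')=4, C('b')=8, C('c')=9, C('d')=11
L[0]='a': occ=0, LF[0]=C('a')+0=4+0=4
L[1]='a': occ=1, LF[1]=C('a')+1=4+1=5
L[2]='B': occ=0, LF[2]=C('B')+0=1+0=1
L[3]='a': occ=2, LF[3]=C('a')+2=4+2=6
L[4]='D': occ=0, LF[4]=C('D')+0=3+0=3
L[5]='c': occ=0, LF[5]=C('c')+0=9+0=9
L[6]='c': occ=1, LF[6]=C('c')+1=9+1=10
L[7]='C': occ=0, LF[7]=C('C')+0=2+0=2
L[8]='a': occ=3, LF[8]=C('a')+3=4+3=7
L[9]='d': occ=0, LF[9]=C('d')+0=11+0=11
L[10]='b': occ=0, LF[10]=C('b')+0=8+0=8
L[11]='$': occ=0, LF[11]=C('$')+0=0+0=0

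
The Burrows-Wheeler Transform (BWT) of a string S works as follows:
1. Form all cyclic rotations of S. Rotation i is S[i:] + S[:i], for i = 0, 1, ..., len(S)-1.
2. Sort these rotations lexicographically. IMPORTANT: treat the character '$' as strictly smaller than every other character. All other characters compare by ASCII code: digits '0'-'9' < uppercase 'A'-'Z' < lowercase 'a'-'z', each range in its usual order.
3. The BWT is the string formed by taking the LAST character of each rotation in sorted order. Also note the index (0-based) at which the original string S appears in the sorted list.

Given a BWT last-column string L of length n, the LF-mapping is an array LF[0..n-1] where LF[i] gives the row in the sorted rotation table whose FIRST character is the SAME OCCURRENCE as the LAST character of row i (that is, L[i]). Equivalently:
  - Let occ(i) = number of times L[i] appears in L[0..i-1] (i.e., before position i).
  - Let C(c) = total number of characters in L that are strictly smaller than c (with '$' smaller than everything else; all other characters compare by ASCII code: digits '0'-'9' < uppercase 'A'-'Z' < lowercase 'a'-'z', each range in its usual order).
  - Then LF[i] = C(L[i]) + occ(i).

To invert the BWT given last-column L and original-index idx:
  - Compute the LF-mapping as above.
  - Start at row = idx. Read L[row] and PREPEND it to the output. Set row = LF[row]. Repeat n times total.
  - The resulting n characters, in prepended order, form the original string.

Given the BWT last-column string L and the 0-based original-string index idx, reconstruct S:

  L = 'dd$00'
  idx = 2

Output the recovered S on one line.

Answer: 0d0d$

Derivation:
LF mapping: 3 4 0 1 2
Walk LF starting at row 2, prepending L[row]:
  step 1: row=2, L[2]='$', prepend. Next row=LF[2]=0
  step 2: row=0, L[0]='d', prepend. Next row=LF[0]=3
  step 3: row=3, L[3]='0', prepend. Next row=LF[3]=1
  step 4: row=1, L[1]='d', prepend. Next row=LF[1]=4
  step 5: row=4, L[4]='0', prepend. Next row=LF[4]=2
Reversed output: 0d0d$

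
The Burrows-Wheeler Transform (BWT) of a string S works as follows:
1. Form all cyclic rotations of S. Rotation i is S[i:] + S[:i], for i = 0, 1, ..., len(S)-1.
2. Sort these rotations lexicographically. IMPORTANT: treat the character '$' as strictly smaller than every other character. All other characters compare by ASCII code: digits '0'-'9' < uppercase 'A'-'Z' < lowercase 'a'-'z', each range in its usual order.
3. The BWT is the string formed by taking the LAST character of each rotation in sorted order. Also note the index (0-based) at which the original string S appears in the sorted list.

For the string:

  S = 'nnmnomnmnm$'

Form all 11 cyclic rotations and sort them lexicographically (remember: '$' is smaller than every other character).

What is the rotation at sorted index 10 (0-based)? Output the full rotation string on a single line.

Answer: omnmnm$nnmn

Derivation:
All 11 rotations (rotation i = S[i:]+S[:i]):
  rot[0] = nnmnomnmnm$
  rot[1] = nmnomnmnm$n
  rot[2] = mnomnmnm$nn
  rot[3] = nomnmnm$nnm
  rot[4] = omnmnm$nnmn
  rot[5] = mnmnm$nnmno
  rot[6] = nmnm$nnmnom
  rot[7] = mnm$nnmnomn
  rot[8] = nm$nnmnomnm
  rot[9] = m$nnmnomnmn
  rot[10] = $nnmnomnmnm
Sorted (with $ < everything):
  sorted[0] = $nnmnomnmnm
  sorted[1] = m$nnmnomnmn
  sorted[2] = mnm$nnmnomn
  sorted[3] = mnmnm$nnmno
  sorted[4] = mnomnmnm$nn
  sorted[5] = nm$nnmnomnm
  sorted[6] = nmnm$nnmnom
  sorted[7] = nmnomnmnm$n
  sorted[8] = nnmnomnmnm$
  sorted[9] = nomnmnm$nnm
  sorted[10] = omnmnm$nnmn
sorted[10] = omnmnm$nnmn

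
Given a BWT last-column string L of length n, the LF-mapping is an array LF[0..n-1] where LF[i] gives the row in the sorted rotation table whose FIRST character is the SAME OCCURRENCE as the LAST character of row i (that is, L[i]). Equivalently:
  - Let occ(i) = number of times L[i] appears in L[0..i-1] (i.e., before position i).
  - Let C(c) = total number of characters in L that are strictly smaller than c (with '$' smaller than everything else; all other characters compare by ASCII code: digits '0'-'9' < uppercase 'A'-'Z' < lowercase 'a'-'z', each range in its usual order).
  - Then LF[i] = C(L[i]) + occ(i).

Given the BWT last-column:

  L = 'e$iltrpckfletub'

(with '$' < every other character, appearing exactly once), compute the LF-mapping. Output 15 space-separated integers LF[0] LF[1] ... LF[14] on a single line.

Answer: 3 0 6 8 12 11 10 2 7 5 9 4 13 14 1

Derivation:
Char counts: '$':1, 'b':1, 'c':1, 'e':2, 'f':1, 'i':1, 'k':1, 'l':2, 'p':1, 'r':1, 't':2, 'u':1
C (first-col start): C('$')=0, C('b')=1, C('c')=2, C('e')=3, C('f')=5, C('i')=6, C('k')=7, C('l')=8, C('p')=10, C('r')=11, C('t')=12, C('u')=14
L[0]='e': occ=0, LF[0]=C('e')+0=3+0=3
L[1]='$': occ=0, LF[1]=C('$')+0=0+0=0
L[2]='i': occ=0, LF[2]=C('i')+0=6+0=6
L[3]='l': occ=0, LF[3]=C('l')+0=8+0=8
L[4]='t': occ=0, LF[4]=C('t')+0=12+0=12
L[5]='r': occ=0, LF[5]=C('r')+0=11+0=11
L[6]='p': occ=0, LF[6]=C('p')+0=10+0=10
L[7]='c': occ=0, LF[7]=C('c')+0=2+0=2
L[8]='k': occ=0, LF[8]=C('k')+0=7+0=7
L[9]='f': occ=0, LF[9]=C('f')+0=5+0=5
L[10]='l': occ=1, LF[10]=C('l')+1=8+1=9
L[11]='e': occ=1, LF[11]=C('e')+1=3+1=4
L[12]='t': occ=1, LF[12]=C('t')+1=12+1=13
L[13]='u': occ=0, LF[13]=C('u')+0=14+0=14
L[14]='b': occ=0, LF[14]=C('b')+0=1+0=1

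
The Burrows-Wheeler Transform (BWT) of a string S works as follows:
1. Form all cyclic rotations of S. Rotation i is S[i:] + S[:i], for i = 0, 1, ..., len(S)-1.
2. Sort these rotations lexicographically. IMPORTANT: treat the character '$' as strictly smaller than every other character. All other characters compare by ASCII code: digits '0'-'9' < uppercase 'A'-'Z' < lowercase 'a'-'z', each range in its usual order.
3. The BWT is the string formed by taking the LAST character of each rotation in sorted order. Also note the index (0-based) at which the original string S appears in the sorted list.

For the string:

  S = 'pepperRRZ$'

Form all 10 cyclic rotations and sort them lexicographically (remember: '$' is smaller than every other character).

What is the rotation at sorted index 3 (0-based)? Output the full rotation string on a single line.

All 10 rotations (rotation i = S[i:]+S[:i]):
  rot[0] = pepperRRZ$
  rot[1] = epperRRZ$p
  rot[2] = pperRRZ$pe
  rot[3] = perRRZ$pep
  rot[4] = erRRZ$pepp
  rot[5] = rRRZ$peppe
  rot[6] = RRZ$pepper
  rot[7] = RZ$pepperR
  rot[8] = Z$pepperRR
  rot[9] = $pepperRRZ
Sorted (with $ < everything):
  sorted[0] = $pepperRRZ
  sorted[1] = RRZ$pepper
  sorted[2] = RZ$pepperR
  sorted[3] = Z$pepperRR
  sorted[4] = epperRRZ$p
  sorted[5] = erRRZ$pepp
  sorted[6] = pepperRRZ$
  sorted[7] = perRRZ$pep
  sorted[8] = pperRRZ$pe
  sorted[9] = rRRZ$peppe
sorted[3] = Z$pepperRR

Answer: Z$pepperRR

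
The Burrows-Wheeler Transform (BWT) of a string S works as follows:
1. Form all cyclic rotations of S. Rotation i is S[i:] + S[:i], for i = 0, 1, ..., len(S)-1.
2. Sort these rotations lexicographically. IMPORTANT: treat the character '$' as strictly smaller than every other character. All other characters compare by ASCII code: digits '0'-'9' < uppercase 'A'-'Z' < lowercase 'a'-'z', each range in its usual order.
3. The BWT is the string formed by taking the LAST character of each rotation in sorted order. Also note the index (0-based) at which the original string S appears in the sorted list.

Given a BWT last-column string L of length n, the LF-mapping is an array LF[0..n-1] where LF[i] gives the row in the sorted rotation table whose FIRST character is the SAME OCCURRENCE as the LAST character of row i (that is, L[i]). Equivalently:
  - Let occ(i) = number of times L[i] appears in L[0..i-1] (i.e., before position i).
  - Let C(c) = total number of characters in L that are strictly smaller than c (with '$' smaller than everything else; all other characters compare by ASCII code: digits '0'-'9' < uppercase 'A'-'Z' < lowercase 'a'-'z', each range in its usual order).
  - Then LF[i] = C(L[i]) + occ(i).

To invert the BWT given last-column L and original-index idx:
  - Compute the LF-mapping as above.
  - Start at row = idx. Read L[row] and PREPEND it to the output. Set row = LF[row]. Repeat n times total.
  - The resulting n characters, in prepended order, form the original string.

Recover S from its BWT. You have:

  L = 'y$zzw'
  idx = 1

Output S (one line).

LF mapping: 2 0 3 4 1
Walk LF starting at row 1, prepending L[row]:
  step 1: row=1, L[1]='$', prepend. Next row=LF[1]=0
  step 2: row=0, L[0]='y', prepend. Next row=LF[0]=2
  step 3: row=2, L[2]='z', prepend. Next row=LF[2]=3
  step 4: row=3, L[3]='z', prepend. Next row=LF[3]=4
  step 5: row=4, L[4]='w', prepend. Next row=LF[4]=1
Reversed output: wzzy$

Answer: wzzy$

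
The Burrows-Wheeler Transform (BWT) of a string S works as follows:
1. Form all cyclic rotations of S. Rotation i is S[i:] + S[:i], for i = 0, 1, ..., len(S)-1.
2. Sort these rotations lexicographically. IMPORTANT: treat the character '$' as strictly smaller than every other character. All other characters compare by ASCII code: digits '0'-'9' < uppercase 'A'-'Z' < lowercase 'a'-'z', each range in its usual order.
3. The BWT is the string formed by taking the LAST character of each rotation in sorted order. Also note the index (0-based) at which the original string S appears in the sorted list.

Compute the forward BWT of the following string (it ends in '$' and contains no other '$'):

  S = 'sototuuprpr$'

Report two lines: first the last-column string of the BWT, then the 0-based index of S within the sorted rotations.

Answer: rstrupp$oout
7

Derivation:
All 12 rotations (rotation i = S[i:]+S[:i]):
  rot[0] = sototuuprpr$
  rot[1] = ototuuprpr$s
  rot[2] = totuuprpr$so
  rot[3] = otuuprpr$sot
  rot[4] = tuuprpr$soto
  rot[5] = uuprpr$sotot
  rot[6] = uprpr$sototu
  rot[7] = prpr$sototuu
  rot[8] = rpr$sototuup
  rot[9] = pr$sototuupr
  rot[10] = r$sototuuprp
  rot[11] = $sototuuprpr
Sorted (with $ < everything):
  sorted[0] = $sototuuprpr  (last char: 'r')
  sorted[1] = ototuuprpr$s  (last char: 's')
  sorted[2] = otuuprpr$sot  (last char: 't')
  sorted[3] = pr$sototuupr  (last char: 'r')
  sorted[4] = prpr$sototuu  (last char: 'u')
  sorted[5] = r$sototuuprp  (last char: 'p')
  sorted[6] = rpr$sototuup  (last char: 'p')
  sorted[7] = sototuuprpr$  (last char: '$')
  sorted[8] = totuuprpr$so  (last char: 'o')
  sorted[9] = tuuprpr$soto  (last char: 'o')
  sorted[10] = uprpr$sototu  (last char: 'u')
  sorted[11] = uuprpr$sotot  (last char: 't')
Last column: rstrupp$oout
Original string S is at sorted index 7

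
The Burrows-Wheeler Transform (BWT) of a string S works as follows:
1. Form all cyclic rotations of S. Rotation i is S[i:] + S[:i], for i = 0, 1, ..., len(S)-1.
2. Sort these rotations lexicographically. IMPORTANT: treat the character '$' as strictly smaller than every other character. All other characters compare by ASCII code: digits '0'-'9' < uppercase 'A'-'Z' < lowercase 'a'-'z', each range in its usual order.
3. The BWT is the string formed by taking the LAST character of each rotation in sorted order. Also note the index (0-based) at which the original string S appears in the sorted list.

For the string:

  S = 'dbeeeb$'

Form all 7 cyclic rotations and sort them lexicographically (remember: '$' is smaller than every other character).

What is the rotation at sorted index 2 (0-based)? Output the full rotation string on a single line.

All 7 rotations (rotation i = S[i:]+S[:i]):
  rot[0] = dbeeeb$
  rot[1] = beeeb$d
  rot[2] = eeeb$db
  rot[3] = eeb$dbe
  rot[4] = eb$dbee
  rot[5] = b$dbeee
  rot[6] = $dbeeeb
Sorted (with $ < everything):
  sorted[0] = $dbeeeb
  sorted[1] = b$dbeee
  sorted[2] = beeeb$d
  sorted[3] = dbeeeb$
  sorted[4] = eb$dbee
  sorted[5] = eeb$dbe
  sorted[6] = eeeb$db
sorted[2] = beeeb$d

Answer: beeeb$d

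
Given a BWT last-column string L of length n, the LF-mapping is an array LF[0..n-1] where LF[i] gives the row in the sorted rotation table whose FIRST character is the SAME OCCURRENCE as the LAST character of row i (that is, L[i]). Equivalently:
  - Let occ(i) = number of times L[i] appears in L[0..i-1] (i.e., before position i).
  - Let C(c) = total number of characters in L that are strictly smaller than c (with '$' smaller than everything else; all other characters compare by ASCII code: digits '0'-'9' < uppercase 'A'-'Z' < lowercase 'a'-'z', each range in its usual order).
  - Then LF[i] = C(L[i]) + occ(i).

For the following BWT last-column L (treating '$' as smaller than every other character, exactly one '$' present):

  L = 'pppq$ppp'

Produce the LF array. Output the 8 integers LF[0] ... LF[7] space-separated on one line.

Answer: 1 2 3 7 0 4 5 6

Derivation:
Char counts: '$':1, 'p':6, 'q':1
C (first-col start): C('$')=0, C('p')=1, C('q')=7
L[0]='p': occ=0, LF[0]=C('p')+0=1+0=1
L[1]='p': occ=1, LF[1]=C('p')+1=1+1=2
L[2]='p': occ=2, LF[2]=C('p')+2=1+2=3
L[3]='q': occ=0, LF[3]=C('q')+0=7+0=7
L[4]='$': occ=0, LF[4]=C('$')+0=0+0=0
L[5]='p': occ=3, LF[5]=C('p')+3=1+3=4
L[6]='p': occ=4, LF[6]=C('p')+4=1+4=5
L[7]='p': occ=5, LF[7]=C('p')+5=1+5=6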